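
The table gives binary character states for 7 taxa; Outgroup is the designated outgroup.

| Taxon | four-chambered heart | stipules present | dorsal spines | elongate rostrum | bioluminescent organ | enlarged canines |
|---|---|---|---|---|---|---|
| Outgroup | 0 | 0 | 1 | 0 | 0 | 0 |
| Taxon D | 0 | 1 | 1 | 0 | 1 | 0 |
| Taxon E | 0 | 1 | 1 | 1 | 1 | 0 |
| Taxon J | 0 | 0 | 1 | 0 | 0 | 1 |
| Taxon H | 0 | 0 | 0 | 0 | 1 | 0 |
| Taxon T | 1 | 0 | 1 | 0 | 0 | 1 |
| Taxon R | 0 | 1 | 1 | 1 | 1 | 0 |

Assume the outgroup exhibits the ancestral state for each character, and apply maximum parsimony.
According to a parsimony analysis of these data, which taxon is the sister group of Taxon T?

Character polarity is set by the outgroup: the derived state is whichever differs from the outgroup's state, so for dorsal spines the derived state is '0', and for the remaining characters it is '1'.
four-chambered heart: derived state '1' in Taxon T only — an autapomorphy, so it tells us nothing about relationships among taxa.
stipules present (derived state '1') is shared by Taxon D, Taxon E, and Taxon R — a synapomorphy uniting that clade.
dorsal spines: derived state '0' in Taxon H only — an autapomorphy, so it tells us nothing about relationships among taxa.
Only Taxon E and Taxon R show the derived state '1' for elongate rostrum, supporting them as a clade.
Only Taxon D, Taxon E, Taxon H, and Taxon R show the derived state '1' for bioluminescent organ, supporting them as a clade.
Only Taxon J and Taxon T show the derived state '1' for enlarged canines, supporting them as a clade.
Most parsimonious ingroup topology: (((Taxon D,(Taxon E,Taxon R)),Taxon H),(Taxon J,Taxon T)).
Taxon T and Taxon J form a cherry on this tree, so they are sister taxa.

Taxon J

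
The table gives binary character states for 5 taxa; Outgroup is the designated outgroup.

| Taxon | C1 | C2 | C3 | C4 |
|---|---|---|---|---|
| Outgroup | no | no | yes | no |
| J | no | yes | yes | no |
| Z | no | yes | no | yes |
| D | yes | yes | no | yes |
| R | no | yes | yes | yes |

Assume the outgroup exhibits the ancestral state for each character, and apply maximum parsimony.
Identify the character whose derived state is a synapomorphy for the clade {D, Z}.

Character polarity is set by the outgroup: the derived state is whichever differs from the outgroup's state, so for C3 the derived state is 'no', and for the remaining characters it is 'yes'.
C1 (derived state 'yes') is unique to D (autapomorphy; uninformative for grouping).
C2 (derived state 'yes') is shared by all ingroup taxa — unites the whole ingroup.
C3: derived state 'no' in D and Z only — synapomorphy for {D, Z}.
Only D, R, and Z show the derived state 'yes' for C4, supporting them as a clade.
Most parsimonious ingroup topology: (J,((Z,D),R)).
The clade {D, Z} is supported by C3: its derived state 'no' occurs in exactly those taxa and in no other taxon (including the outgroup).

C3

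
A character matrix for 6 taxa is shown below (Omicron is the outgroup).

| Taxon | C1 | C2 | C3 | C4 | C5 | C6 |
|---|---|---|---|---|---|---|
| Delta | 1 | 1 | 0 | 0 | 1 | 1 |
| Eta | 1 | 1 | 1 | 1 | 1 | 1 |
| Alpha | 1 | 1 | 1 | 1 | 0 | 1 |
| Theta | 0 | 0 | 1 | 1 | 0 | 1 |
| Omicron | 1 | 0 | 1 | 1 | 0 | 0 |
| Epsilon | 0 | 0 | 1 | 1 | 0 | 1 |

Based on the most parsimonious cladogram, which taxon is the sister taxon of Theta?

Epsilon

Character polarity is set by the outgroup: the derived state is whichever differs from the outgroup's state, so for C1, C3, C4 the derived state is '0', and for the remaining characters it is '1'.
C1: derived state '0' in Epsilon and Theta only — synapomorphy for {Epsilon, Theta}.
C2: derived state '1' in Alpha, Delta, and Eta only — synapomorphy for {Alpha, Delta, Eta}.
C3 (derived state '0') is unique to Delta (autapomorphy; uninformative for grouping).
C4: derived state '0' in Delta only — an autapomorphy, so it tells us nothing about relationships among taxa.
C5: derived state '1' in Delta and Eta only — synapomorphy for {Delta, Eta}.
All ingroup taxa share the derived state '1' for C6; it defines the ingroup but does not resolve relationships within it.
Most parsimonious ingroup topology: ((Theta,Epsilon),(Alpha,(Eta,Delta))).
Theta and Epsilon form a cherry on this tree, so they are sister taxa.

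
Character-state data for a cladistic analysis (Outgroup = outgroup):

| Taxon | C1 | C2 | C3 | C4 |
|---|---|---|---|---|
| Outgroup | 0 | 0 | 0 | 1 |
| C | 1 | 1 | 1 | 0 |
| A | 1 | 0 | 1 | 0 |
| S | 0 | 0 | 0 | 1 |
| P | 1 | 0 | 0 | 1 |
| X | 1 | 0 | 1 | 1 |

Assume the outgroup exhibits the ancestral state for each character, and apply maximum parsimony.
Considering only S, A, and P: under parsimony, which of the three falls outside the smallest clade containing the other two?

S

Character polarity is set by the outgroup: the derived state is whichever differs from the outgroup's state, so for C4 the derived state is '0', and for the remaining characters it is '1'.
C1 (derived state '1') is shared by A, C, P, and X — a synapomorphy uniting that clade.
C2: derived state '1' in C only — an autapomorphy, so it tells us nothing about relationships among taxa.
C3: derived state '1' in A, C, and X only — synapomorphy for {A, C, X}.
Only A and C show the derived state '0' for C4, supporting them as a clade.
Most parsimonious ingroup topology: ((((C,A),X),P),S).
A and P share a more recent common ancestor with each other than either does with S, so S is the least closely related of the three.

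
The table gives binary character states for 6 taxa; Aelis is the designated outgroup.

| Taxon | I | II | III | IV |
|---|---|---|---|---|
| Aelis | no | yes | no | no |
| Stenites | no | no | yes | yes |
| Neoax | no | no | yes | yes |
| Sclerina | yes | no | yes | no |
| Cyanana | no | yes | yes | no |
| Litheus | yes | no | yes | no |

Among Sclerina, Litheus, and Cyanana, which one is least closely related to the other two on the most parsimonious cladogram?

Cyanana

Character polarity is set by the outgroup: the derived state is whichever differs from the outgroup's state, so for II the derived state is 'no', and for the remaining characters it is 'yes'.
I: derived state 'yes' in Litheus and Sclerina only — synapomorphy for {Litheus, Sclerina}.
Only Litheus, Neoax, Sclerina, and Stenites show the derived state 'no' for II, supporting them as a clade.
III (derived state 'yes') is shared by all ingroup taxa — unites the whole ingroup.
Only Neoax and Stenites show the derived state 'yes' for IV, supporting them as a clade.
Most parsimonious ingroup topology: (((Stenites,Neoax),(Sclerina,Litheus)),Cyanana).
Sclerina and Litheus share a more recent common ancestor with each other than either does with Cyanana, so Cyanana is the least closely related of the three.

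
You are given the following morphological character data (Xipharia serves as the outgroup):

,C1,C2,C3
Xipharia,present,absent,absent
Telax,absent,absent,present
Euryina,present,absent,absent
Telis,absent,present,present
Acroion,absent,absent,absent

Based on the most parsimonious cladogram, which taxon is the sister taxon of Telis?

Telax

Character polarity is set by the outgroup: the derived state is whichever differs from the outgroup's state, so for C1 the derived state is 'absent', and for the remaining characters it is 'present'.
C1 (derived state 'absent') is shared by Acroion, Telax, and Telis — a synapomorphy uniting that clade.
C2: derived state 'present' in Telis only — an autapomorphy, so it tells us nothing about relationships among taxa.
Only Telax and Telis show the derived state 'present' for C3, supporting them as a clade.
Most parsimonious ingroup topology: (((Telax,Telis),Acroion),Euryina).
Telis and Telax form a cherry on this tree, so they are sister taxa.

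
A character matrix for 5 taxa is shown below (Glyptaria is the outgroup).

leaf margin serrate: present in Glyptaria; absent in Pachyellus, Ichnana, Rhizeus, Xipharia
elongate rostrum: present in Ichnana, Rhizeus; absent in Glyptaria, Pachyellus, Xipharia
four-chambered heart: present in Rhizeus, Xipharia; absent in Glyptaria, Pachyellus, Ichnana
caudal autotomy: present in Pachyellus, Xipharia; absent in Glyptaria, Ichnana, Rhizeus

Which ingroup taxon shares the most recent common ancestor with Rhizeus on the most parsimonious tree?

Character polarity is set by the outgroup: the derived state is whichever differs from the outgroup's state, so for leaf margin serrate the derived state is 'absent', and for the remaining characters it is 'present'.
leaf margin serrate (derived state 'absent') is shared by all ingroup taxa — unites the whole ingroup.
Only Ichnana and Rhizeus show the derived state 'present' for elongate rostrum, supporting them as a clade.
four-chambered heart groups Rhizeus and Xipharia, which is incompatible with the clades supported by the remaining characters; treating it as convergent (homoplasy) costs fewer steps than any alternative tree.
caudal autotomy (derived state 'present') is shared by Pachyellus and Xipharia — a synapomorphy uniting that clade.
Most parsimonious ingroup topology: ((Pachyellus,Xipharia),(Ichnana,Rhizeus)).
Rhizeus and Ichnana form a cherry on this tree, so they are sister taxa.

Ichnana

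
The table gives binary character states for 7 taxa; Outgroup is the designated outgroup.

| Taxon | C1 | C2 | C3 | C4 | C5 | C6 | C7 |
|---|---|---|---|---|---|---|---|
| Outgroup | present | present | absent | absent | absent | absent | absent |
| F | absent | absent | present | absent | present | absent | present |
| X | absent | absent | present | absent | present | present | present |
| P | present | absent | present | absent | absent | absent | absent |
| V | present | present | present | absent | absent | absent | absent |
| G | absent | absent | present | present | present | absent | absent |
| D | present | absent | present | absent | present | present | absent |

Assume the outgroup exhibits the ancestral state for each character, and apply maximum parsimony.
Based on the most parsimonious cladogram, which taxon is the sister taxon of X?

Character polarity is set by the outgroup: the derived state is whichever differs from the outgroup's state, so for C1, C2 the derived state is 'absent', and for the remaining characters it is 'present'.
C1: derived state 'absent' in F, G, and X only — synapomorphy for {F, G, X}.
Only D, F, G, P, and X show the derived state 'absent' for C2, supporting them as a clade.
All ingroup taxa share the derived state 'present' for C3; it defines the ingroup but does not resolve relationships within it.
C4: derived state 'present' in G only — an autapomorphy, so it tells us nothing about relationships among taxa.
Only D, F, G, and X show the derived state 'present' for C5, supporting them as a clade.
C6 (state 'present') occurs in D and X but conflicts with the nesting implied by the other characters — most parsimoniously interpreted as homoplasy.
C7 (derived state 'present') is shared by F and X — a synapomorphy uniting that clade.
Most parsimonious ingroup topology: (((((F,X),G),D),P),V).
X and F form a cherry on this tree, so they are sister taxa.

F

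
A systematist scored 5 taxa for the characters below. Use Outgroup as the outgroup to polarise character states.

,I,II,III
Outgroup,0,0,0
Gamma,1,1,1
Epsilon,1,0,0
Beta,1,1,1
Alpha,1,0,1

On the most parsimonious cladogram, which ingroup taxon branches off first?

The outgroup has state '0' for every character, so '1' is the derived state throughout.
I (derived state '1') is shared by all ingroup taxa — unites the whole ingroup.
II: derived state '1' in Beta and Gamma only — synapomorphy for {Beta, Gamma}.
III: derived state '1' in Alpha, Beta, and Gamma only — synapomorphy for {Alpha, Beta, Gamma}.
Most parsimonious ingroup topology: (((Gamma,Beta),Alpha),Epsilon).
Epsilon is sister to the clade containing all other ingroup taxa, so it is the earliest-diverging (most basal) ingroup lineage.

Epsilon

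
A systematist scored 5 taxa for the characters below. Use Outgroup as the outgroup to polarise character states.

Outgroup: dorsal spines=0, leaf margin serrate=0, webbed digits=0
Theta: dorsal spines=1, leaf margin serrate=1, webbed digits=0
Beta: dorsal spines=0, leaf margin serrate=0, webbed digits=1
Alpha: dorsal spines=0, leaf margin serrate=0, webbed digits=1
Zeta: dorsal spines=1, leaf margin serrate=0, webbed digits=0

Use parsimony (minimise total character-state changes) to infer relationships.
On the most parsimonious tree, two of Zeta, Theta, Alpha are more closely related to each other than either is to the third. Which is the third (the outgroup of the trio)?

Alpha

The outgroup has state '0' for every character, so '1' is the derived state throughout.
Only Theta and Zeta show the derived state '1' for dorsal spines, supporting them as a clade.
leaf margin serrate: derived state '1' in Theta only — an autapomorphy, so it tells us nothing about relationships among taxa.
webbed digits (derived state '1') is shared by Alpha and Beta — a synapomorphy uniting that clade.
Most parsimonious ingroup topology: ((Theta,Zeta),(Beta,Alpha)).
Theta and Zeta share a more recent common ancestor with each other than either does with Alpha, so Alpha is the least closely related of the three.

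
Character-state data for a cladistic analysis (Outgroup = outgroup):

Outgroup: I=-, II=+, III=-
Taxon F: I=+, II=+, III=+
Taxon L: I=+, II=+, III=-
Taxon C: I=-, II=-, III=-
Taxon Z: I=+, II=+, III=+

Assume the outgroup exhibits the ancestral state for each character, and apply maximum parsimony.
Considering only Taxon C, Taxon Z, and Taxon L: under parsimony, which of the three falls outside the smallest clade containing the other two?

Character polarity is set by the outgroup: the derived state is whichever differs from the outgroup's state, so for II the derived state is '-', and for the remaining characters it is '+'.
I (derived state '+') is shared by Taxon F, Taxon L, and Taxon Z — a synapomorphy uniting that clade.
II (derived state '-') is unique to Taxon C (autapomorphy; uninformative for grouping).
III: derived state '+' in Taxon F and Taxon Z only — synapomorphy for {Taxon F, Taxon Z}.
Most parsimonious ingroup topology: (Taxon C,(Taxon L,(Taxon Z,Taxon F))).
Taxon L and Taxon Z share a more recent common ancestor with each other than either does with Taxon C, so Taxon C is the least closely related of the three.

Taxon C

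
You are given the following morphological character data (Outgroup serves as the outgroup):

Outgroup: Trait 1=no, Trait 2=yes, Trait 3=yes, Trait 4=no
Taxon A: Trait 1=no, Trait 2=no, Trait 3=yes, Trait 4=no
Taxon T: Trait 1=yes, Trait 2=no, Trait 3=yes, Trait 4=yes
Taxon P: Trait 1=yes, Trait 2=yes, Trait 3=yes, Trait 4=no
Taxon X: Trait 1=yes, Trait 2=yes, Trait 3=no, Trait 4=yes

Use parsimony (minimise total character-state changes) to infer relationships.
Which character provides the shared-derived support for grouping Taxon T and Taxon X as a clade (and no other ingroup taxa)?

Trait 4

Character polarity is set by the outgroup: the derived state is whichever differs from the outgroup's state, so for Trait 2, Trait 3 the derived state is 'no', and for the remaining characters it is 'yes'.
Trait 1: derived state 'yes' in Taxon P, Taxon T, and Taxon X only — synapomorphy for {Taxon P, Taxon T, Taxon X}.
Trait 2 (state 'no') occurs in Taxon A and Taxon T but conflicts with the nesting implied by the other characters — most parsimoniously interpreted as homoplasy.
Trait 3 (derived state 'no') is unique to Taxon X (autapomorphy; uninformative for grouping).
Trait 4: derived state 'yes' in Taxon T and Taxon X only — synapomorphy for {Taxon T, Taxon X}.
Most parsimonious ingroup topology: (Taxon A,((Taxon T,Taxon X),Taxon P)).
The clade {Taxon T, Taxon X} is supported by Trait 4: its derived state 'yes' occurs in exactly those taxa and in no other taxon (including the outgroup).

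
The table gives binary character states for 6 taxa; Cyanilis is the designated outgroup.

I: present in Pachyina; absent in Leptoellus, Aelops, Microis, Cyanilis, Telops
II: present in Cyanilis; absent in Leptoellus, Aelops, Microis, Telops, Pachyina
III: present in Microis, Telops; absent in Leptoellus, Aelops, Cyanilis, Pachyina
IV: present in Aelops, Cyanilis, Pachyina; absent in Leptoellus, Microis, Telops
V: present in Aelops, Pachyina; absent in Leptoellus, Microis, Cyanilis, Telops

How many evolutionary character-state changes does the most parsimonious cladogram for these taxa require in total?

5

Character polarity is set by the outgroup: the derived state is whichever differs from the outgroup's state, so for II, IV the derived state is 'absent', and for the remaining characters it is 'present'.
I: derived state 'present' in Pachyina only — an autapomorphy, so it tells us nothing about relationships among taxa.
II (derived state 'absent') is shared by all ingroup taxa — unites the whole ingroup.
III: derived state 'present' in Microis and Telops only — synapomorphy for {Microis, Telops}.
IV: derived state 'absent' in Leptoellus, Microis, and Telops only — synapomorphy for {Leptoellus, Microis, Telops}.
V (derived state 'present') is shared by Aelops and Pachyina — a synapomorphy uniting that clade.
Most parsimonious ingroup topology: ((Aelops,Pachyina),((Telops,Microis),Leptoellus)).
Changes per character on this tree: I: 1; II: 1; III: 1; IV: 1; V: 1.
Total = 5.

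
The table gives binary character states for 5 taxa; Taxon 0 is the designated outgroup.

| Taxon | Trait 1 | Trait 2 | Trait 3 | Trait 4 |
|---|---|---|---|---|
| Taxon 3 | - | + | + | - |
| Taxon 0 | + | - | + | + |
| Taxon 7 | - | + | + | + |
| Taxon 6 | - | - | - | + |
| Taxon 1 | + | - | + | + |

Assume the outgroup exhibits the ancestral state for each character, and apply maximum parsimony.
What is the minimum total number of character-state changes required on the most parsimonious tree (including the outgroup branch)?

Character polarity is set by the outgroup: the derived state is whichever differs from the outgroup's state, so for Trait 1, Trait 3, Trait 4 the derived state is '-', and for the remaining characters it is '+'.
Trait 1: derived state '-' in Taxon 3, Taxon 6, and Taxon 7 only — synapomorphy for {Taxon 3, Taxon 6, Taxon 7}.
Trait 2: derived state '+' in Taxon 3 and Taxon 7 only — synapomorphy for {Taxon 3, Taxon 7}.
Trait 3 (derived state '-') is unique to Taxon 6 (autapomorphy; uninformative for grouping).
Trait 4: derived state '-' in Taxon 3 only — an autapomorphy, so it tells us nothing about relationships among taxa.
Most parsimonious ingroup topology: (((Taxon 3,Taxon 7),Taxon 6),Taxon 1).
Changes per character on this tree: Trait 1: 1; Trait 2: 1; Trait 3: 1; Trait 4: 1.
Total = 4.

4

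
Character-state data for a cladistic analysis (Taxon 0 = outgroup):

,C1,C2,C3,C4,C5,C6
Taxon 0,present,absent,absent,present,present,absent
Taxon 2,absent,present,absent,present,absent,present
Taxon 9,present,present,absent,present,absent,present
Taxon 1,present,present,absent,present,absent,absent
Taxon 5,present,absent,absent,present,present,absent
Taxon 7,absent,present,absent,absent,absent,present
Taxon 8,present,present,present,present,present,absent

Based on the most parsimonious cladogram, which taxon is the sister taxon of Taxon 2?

Character polarity is set by the outgroup: the derived state is whichever differs from the outgroup's state, so for C1, C4, C5 the derived state is 'absent', and for the remaining characters it is 'present'.
C1: derived state 'absent' in Taxon 2 and Taxon 7 only — synapomorphy for {Taxon 2, Taxon 7}.
C2: derived state 'present' in Taxon 1, Taxon 2, Taxon 7, Taxon 8, and Taxon 9 only — synapomorphy for {Taxon 1, Taxon 2, Taxon 7, Taxon 8, Taxon 9}.
C3: derived state 'present' in Taxon 8 only — an autapomorphy, so it tells us nothing about relationships among taxa.
C4: derived state 'absent' in Taxon 7 only — an autapomorphy, so it tells us nothing about relationships among taxa.
C5 (derived state 'absent') is shared by Taxon 1, Taxon 2, Taxon 7, and Taxon 9 — a synapomorphy uniting that clade.
C6: derived state 'present' in Taxon 2, Taxon 7, and Taxon 9 only — synapomorphy for {Taxon 2, Taxon 7, Taxon 9}.
Most parsimonious ingroup topology: (((((Taxon 2,Taxon 7),Taxon 9),Taxon 1),Taxon 8),Taxon 5).
Taxon 2 and Taxon 7 form a cherry on this tree, so they are sister taxa.

Taxon 7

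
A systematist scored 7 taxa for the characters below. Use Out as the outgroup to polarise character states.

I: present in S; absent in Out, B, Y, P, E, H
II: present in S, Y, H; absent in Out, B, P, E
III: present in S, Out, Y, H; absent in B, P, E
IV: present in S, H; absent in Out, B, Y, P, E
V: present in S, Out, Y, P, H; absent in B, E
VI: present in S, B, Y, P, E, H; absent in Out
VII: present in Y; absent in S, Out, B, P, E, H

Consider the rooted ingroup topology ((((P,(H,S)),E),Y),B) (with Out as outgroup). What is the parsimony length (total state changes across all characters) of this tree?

Map each character onto ((((P,(H,S)),E),Y),B) (rooted by Out) and count the minimum state changes it requires (Fitch parsimony):
I: 1; II: 2; III: 3; IV: 1; V: 2; VI: 1; VII: 1.
Total tree length = 11.

11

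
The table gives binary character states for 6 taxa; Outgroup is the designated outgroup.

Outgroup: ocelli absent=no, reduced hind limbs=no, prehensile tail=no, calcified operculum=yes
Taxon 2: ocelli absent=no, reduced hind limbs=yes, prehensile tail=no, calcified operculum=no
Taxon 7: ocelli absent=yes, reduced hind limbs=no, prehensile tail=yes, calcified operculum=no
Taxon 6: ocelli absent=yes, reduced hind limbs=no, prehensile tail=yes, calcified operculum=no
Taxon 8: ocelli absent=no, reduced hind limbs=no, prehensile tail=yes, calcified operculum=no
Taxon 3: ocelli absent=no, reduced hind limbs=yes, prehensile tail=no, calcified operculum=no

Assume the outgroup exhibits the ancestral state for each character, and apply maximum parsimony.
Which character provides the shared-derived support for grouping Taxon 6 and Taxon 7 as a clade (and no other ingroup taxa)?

Character polarity is set by the outgroup: the derived state is whichever differs from the outgroup's state, so for calcified operculum the derived state is 'no', and for the remaining characters it is 'yes'.
ocelli absent (derived state 'yes') is shared by Taxon 6 and Taxon 7 — a synapomorphy uniting that clade.
Only Taxon 2 and Taxon 3 show the derived state 'yes' for reduced hind limbs, supporting them as a clade.
Only Taxon 6, Taxon 7, and Taxon 8 show the derived state 'yes' for prehensile tail, supporting them as a clade.
calcified operculum (derived state 'no') is shared by all ingroup taxa — unites the whole ingroup.
Most parsimonious ingroup topology: ((Taxon 2,Taxon 3),((Taxon 7,Taxon 6),Taxon 8)).
The clade {Taxon 6, Taxon 7} is supported by ocelli absent: its derived state 'yes' occurs in exactly those taxa and in no other taxon (including the outgroup).

ocelli absent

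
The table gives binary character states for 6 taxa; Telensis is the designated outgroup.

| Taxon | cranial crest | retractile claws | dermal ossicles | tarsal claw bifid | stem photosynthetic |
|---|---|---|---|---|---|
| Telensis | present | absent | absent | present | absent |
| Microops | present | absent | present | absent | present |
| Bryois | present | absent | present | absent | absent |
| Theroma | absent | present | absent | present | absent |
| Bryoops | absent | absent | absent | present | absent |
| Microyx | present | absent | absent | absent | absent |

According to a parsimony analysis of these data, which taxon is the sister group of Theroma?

Bryoops

Character polarity is set by the outgroup: the derived state is whichever differs from the outgroup's state, so for cranial crest, tarsal claw bifid the derived state is 'absent', and for the remaining characters it is 'present'.
cranial crest (derived state 'absent') is shared by Bryoops and Theroma — a synapomorphy uniting that clade.
retractile claws (derived state 'present') is unique to Theroma (autapomorphy; uninformative for grouping).
Only Bryois and Microops show the derived state 'present' for dermal ossicles, supporting them as a clade.
Only Bryois, Microops, and Microyx show the derived state 'absent' for tarsal claw bifid, supporting them as a clade.
stem photosynthetic: derived state 'present' in Microops only — an autapomorphy, so it tells us nothing about relationships among taxa.
Most parsimonious ingroup topology: (((Microops,Bryois),Microyx),(Theroma,Bryoops)).
Theroma and Bryoops form a cherry on this tree, so they are sister taxa.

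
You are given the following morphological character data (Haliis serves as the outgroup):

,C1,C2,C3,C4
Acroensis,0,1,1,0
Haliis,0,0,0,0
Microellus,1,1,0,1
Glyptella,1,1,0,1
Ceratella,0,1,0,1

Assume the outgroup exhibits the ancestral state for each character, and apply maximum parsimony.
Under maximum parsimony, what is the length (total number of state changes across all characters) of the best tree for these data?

4

The outgroup has state '0' for every character, so '1' is the derived state throughout.
Only Glyptella and Microellus show the derived state '1' for C1, supporting them as a clade.
C2 (derived state '1') is shared by all ingroup taxa — unites the whole ingroup.
C3: derived state '1' in Acroensis only — an autapomorphy, so it tells us nothing about relationships among taxa.
C4: derived state '1' in Ceratella, Glyptella, and Microellus only — synapomorphy for {Ceratella, Glyptella, Microellus}.
Most parsimonious ingroup topology: ((Ceratella,(Glyptella,Microellus)),Acroensis).
Changes per character on this tree: C1: 1; C2: 1; C3: 1; C4: 1.
Total = 4.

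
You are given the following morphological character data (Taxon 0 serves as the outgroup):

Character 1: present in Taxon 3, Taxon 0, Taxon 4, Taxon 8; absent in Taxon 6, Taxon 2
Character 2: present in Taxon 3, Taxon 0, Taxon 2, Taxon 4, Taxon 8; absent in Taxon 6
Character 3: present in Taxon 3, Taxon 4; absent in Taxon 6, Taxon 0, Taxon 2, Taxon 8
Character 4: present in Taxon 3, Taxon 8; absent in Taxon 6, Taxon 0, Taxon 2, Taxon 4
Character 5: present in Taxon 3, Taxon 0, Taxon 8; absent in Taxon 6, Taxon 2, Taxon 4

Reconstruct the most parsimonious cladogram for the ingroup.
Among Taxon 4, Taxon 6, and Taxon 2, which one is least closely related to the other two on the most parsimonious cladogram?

Taxon 4

Character polarity is set by the outgroup: the derived state is whichever differs from the outgroup's state, so for Character 1, Character 2, Character 5 the derived state is 'absent', and for the remaining characters it is 'present'.
Character 1 (derived state 'absent') is shared by Taxon 2 and Taxon 6 — a synapomorphy uniting that clade.
Character 2: derived state 'absent' in Taxon 6 only — an autapomorphy, so it tells us nothing about relationships among taxa.
Character 3 (state 'present') occurs in Taxon 3 and Taxon 4 but conflicts with the nesting implied by the other characters — most parsimoniously interpreted as homoplasy.
Character 4: derived state 'present' in Taxon 3 and Taxon 8 only — synapomorphy for {Taxon 3, Taxon 8}.
Only Taxon 2, Taxon 4, and Taxon 6 show the derived state 'absent' for Character 5, supporting them as a clade.
Most parsimonious ingroup topology: ((Taxon 3,Taxon 8),((Taxon 6,Taxon 2),Taxon 4)).
Taxon 2 and Taxon 6 share a more recent common ancestor with each other than either does with Taxon 4, so Taxon 4 is the least closely related of the three.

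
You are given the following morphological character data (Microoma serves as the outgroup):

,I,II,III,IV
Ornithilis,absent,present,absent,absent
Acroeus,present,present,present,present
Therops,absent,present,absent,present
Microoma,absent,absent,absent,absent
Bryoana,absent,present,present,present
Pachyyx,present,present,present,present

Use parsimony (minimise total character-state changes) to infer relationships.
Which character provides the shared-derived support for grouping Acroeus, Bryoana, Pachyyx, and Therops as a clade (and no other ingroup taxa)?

The outgroup has state 'absent' for every character, so 'present' is the derived state throughout.
I: derived state 'present' in Acroeus and Pachyyx only — synapomorphy for {Acroeus, Pachyyx}.
II (derived state 'present') is shared by all ingroup taxa — unites the whole ingroup.
III (derived state 'present') is shared by Acroeus, Bryoana, and Pachyyx — a synapomorphy uniting that clade.
IV: derived state 'present' in Acroeus, Bryoana, Pachyyx, and Therops only — synapomorphy for {Acroeus, Bryoana, Pachyyx, Therops}.
Most parsimonious ingroup topology: ((((Acroeus,Pachyyx),Bryoana),Therops),Ornithilis).
The clade {Acroeus, Bryoana, Pachyyx, Therops} is supported by IV: its derived state 'present' occurs in exactly those taxa and in no other taxon (including the outgroup).

IV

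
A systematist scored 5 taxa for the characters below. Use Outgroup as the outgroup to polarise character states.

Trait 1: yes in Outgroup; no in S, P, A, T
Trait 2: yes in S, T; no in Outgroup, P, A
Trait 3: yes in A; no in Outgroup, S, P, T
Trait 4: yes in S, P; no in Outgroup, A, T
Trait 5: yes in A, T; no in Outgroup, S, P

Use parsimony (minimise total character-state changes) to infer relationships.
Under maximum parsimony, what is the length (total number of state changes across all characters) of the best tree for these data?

Character polarity is set by the outgroup: the derived state is whichever differs from the outgroup's state, so for Trait 1 the derived state is 'no', and for the remaining characters it is 'yes'.
Trait 1 (derived state 'no') is shared by all ingroup taxa — unites the whole ingroup.
Trait 2 groups S and T, which is incompatible with the clades supported by the remaining characters; treating it as convergent (homoplasy) costs fewer steps than any alternative tree.
Trait 3 (derived state 'yes') is unique to A (autapomorphy; uninformative for grouping).
Trait 4: derived state 'yes' in P and S only — synapomorphy for {P, S}.
Trait 5 (derived state 'yes') is shared by A and T — a synapomorphy uniting that clade.
Most parsimonious ingroup topology: ((S,P),(A,T)).
Changes per character on this tree: Trait 1: 1; Trait 2: 2; Trait 3: 1; Trait 4: 1; Trait 5: 1.
Total = 6.

6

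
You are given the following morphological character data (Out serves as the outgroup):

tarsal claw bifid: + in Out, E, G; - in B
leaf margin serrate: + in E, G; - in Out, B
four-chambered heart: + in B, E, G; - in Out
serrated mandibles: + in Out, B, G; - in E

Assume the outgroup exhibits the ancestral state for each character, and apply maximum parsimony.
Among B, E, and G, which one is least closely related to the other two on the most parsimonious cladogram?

B

Character polarity is set by the outgroup: the derived state is whichever differs from the outgroup's state, so for tarsal claw bifid, serrated mandibles the derived state is '-', and for the remaining characters it is '+'.
tarsal claw bifid: derived state '-' in B only — an autapomorphy, so it tells us nothing about relationships among taxa.
leaf margin serrate (derived state '+') is shared by E and G — a synapomorphy uniting that clade.
four-chambered heart (derived state '+') is shared by all ingroup taxa — unites the whole ingroup.
serrated mandibles (derived state '-') is unique to E (autapomorphy; uninformative for grouping).
Most parsimonious ingroup topology: (B,(E,G)).
G and E share a more recent common ancestor with each other than either does with B, so B is the least closely related of the three.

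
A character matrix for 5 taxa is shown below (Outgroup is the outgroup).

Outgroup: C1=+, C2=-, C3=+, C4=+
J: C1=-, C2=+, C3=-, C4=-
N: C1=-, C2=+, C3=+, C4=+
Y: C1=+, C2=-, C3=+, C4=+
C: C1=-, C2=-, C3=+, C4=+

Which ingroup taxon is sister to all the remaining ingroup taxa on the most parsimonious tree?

Character polarity is set by the outgroup: the derived state is whichever differs from the outgroup's state, so for C1, C3, C4 the derived state is '-', and for the remaining characters it is '+'.
C1 (derived state '-') is shared by C, J, and N — a synapomorphy uniting that clade.
C2: derived state '+' in J and N only — synapomorphy for {J, N}.
C3: derived state '-' in J only — an autapomorphy, so it tells us nothing about relationships among taxa.
C4 (derived state '-') is unique to J (autapomorphy; uninformative for grouping).
Most parsimonious ingroup topology: (((J,N),C),Y).
Y is sister to the clade containing all other ingroup taxa, so it is the earliest-diverging (most basal) ingroup lineage.

Y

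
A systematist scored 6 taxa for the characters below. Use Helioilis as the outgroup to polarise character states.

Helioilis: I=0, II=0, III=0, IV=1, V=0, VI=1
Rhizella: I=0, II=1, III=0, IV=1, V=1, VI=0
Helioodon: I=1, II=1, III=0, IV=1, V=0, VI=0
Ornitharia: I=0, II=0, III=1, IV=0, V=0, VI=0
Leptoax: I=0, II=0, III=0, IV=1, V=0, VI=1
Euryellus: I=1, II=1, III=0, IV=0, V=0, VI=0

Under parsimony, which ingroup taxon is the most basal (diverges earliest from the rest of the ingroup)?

Leptoax

Character polarity is set by the outgroup: the derived state is whichever differs from the outgroup's state, so for IV, VI the derived state is '0', and for the remaining characters it is '1'.
I (derived state '1') is shared by Euryellus and Helioodon — a synapomorphy uniting that clade.
II: derived state '1' in Euryellus, Helioodon, and Rhizella only — synapomorphy for {Euryellus, Helioodon, Rhizella}.
III: derived state '1' in Ornitharia only — an autapomorphy, so it tells us nothing about relationships among taxa.
IV groups Euryellus and Ornitharia, which is incompatible with the clades supported by the remaining characters; treating it as convergent (homoplasy) costs fewer steps than any alternative tree.
V: derived state '1' in Rhizella only — an autapomorphy, so it tells us nothing about relationships among taxa.
Only Euryellus, Helioodon, Ornitharia, and Rhizella show the derived state '0' for VI, supporting them as a clade.
Most parsimonious ingroup topology: (((Rhizella,(Helioodon,Euryellus)),Ornitharia),Leptoax).
Leptoax is sister to the clade containing all other ingroup taxa, so it is the earliest-diverging (most basal) ingroup lineage.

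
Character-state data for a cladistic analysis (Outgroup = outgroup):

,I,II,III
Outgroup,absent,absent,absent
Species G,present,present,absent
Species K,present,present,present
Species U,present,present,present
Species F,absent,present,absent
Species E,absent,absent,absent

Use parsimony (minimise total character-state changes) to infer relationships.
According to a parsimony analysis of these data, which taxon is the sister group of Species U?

Species K

The outgroup has state 'absent' for every character, so 'present' is the derived state throughout.
Only Species G, Species K, and Species U show the derived state 'present' for I, supporting them as a clade.
Only Species F, Species G, Species K, and Species U show the derived state 'present' for II, supporting them as a clade.
III: derived state 'present' in Species K and Species U only — synapomorphy for {Species K, Species U}.
Most parsimonious ingroup topology: (((Species G,(Species K,Species U)),Species F),Species E).
Species U and Species K form a cherry on this tree, so they are sister taxa.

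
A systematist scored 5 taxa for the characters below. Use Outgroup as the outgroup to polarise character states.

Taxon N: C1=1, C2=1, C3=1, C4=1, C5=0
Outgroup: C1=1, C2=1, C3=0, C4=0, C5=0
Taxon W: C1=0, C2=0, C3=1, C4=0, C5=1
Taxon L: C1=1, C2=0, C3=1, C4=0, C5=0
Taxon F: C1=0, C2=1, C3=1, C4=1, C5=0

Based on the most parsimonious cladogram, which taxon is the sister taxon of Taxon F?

Taxon N

Character polarity is set by the outgroup: the derived state is whichever differs from the outgroup's state, so for C1, C2 the derived state is '0', and for the remaining characters it is '1'.
C1 groups Taxon F and Taxon W, which is incompatible with the clades supported by the remaining characters; treating it as convergent (homoplasy) costs fewer steps than any alternative tree.
C2 (derived state '0') is shared by Taxon L and Taxon W — a synapomorphy uniting that clade.
C3 (derived state '1') is shared by all ingroup taxa — unites the whole ingroup.
C4: derived state '1' in Taxon F and Taxon N only — synapomorphy for {Taxon F, Taxon N}.
C5: derived state '1' in Taxon W only — an autapomorphy, so it tells us nothing about relationships among taxa.
Most parsimonious ingroup topology: ((Taxon N,Taxon F),(Taxon W,Taxon L)).
Taxon F and Taxon N form a cherry on this tree, so they are sister taxa.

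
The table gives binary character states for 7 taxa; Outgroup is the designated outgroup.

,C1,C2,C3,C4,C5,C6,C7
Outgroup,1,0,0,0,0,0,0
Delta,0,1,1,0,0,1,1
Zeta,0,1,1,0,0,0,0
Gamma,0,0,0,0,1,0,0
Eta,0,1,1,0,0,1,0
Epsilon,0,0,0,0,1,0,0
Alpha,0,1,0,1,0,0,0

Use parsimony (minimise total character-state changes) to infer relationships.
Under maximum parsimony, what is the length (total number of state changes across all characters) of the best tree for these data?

7

Character polarity is set by the outgroup: the derived state is whichever differs from the outgroup's state, so for C1 the derived state is '0', and for the remaining characters it is '1'.
C1 (derived state '0') is shared by all ingroup taxa — unites the whole ingroup.
C2 (derived state '1') is shared by Alpha, Delta, Eta, and Zeta — a synapomorphy uniting that clade.
C3: derived state '1' in Delta, Eta, and Zeta only — synapomorphy for {Delta, Eta, Zeta}.
C4: derived state '1' in Alpha only — an autapomorphy, so it tells us nothing about relationships among taxa.
C5 (derived state '1') is shared by Epsilon and Gamma — a synapomorphy uniting that clade.
C6 (derived state '1') is shared by Delta and Eta — a synapomorphy uniting that clade.
C7 (derived state '1') is unique to Delta (autapomorphy; uninformative for grouping).
Most parsimonious ingroup topology: ((((Delta,Eta),Zeta),Alpha),(Gamma,Epsilon)).
Changes per character on this tree: C1: 1; C2: 1; C3: 1; C4: 1; C5: 1; C6: 1; C7: 1.
Total = 7.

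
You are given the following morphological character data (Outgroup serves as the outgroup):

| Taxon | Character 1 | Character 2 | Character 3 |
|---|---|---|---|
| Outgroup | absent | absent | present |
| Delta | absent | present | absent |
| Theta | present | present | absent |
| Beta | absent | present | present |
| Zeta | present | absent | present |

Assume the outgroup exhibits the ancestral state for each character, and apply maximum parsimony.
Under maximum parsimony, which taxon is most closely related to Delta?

Theta

Character polarity is set by the outgroup: the derived state is whichever differs from the outgroup's state, so for Character 3 the derived state is 'absent', and for the remaining characters it is 'present'.
Character 1 (state 'present') occurs in Theta and Zeta but conflicts with the nesting implied by the other characters — most parsimoniously interpreted as homoplasy.
Character 2: derived state 'present' in Beta, Delta, and Theta only — synapomorphy for {Beta, Delta, Theta}.
Character 3: derived state 'absent' in Delta and Theta only — synapomorphy for {Delta, Theta}.
Most parsimonious ingroup topology: (((Delta,Theta),Beta),Zeta).
Delta and Theta form a cherry on this tree, so they are sister taxa.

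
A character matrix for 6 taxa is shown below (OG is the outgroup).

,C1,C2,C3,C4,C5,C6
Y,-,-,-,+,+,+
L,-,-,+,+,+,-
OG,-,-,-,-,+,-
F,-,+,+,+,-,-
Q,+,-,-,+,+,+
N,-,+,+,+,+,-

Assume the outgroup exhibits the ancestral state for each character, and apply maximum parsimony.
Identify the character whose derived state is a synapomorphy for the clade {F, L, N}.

C3

Character polarity is set by the outgroup: the derived state is whichever differs from the outgroup's state, so for C5 the derived state is '-', and for the remaining characters it is '+'.
C1: derived state '+' in Q only — an autapomorphy, so it tells us nothing about relationships among taxa.
Only F and N show the derived state '+' for C2, supporting them as a clade.
C3: derived state '+' in F, L, and N only — synapomorphy for {F, L, N}.
All ingroup taxa share the derived state '+' for C4; it defines the ingroup but does not resolve relationships within it.
C5 (derived state '-') is unique to F (autapomorphy; uninformative for grouping).
Only Q and Y show the derived state '+' for C6, supporting them as a clade.
Most parsimonious ingroup topology: ((Q,Y),((F,N),L)).
The clade {F, L, N} is supported by C3: its derived state '+' occurs in exactly those taxa and in no other taxon (including the outgroup).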